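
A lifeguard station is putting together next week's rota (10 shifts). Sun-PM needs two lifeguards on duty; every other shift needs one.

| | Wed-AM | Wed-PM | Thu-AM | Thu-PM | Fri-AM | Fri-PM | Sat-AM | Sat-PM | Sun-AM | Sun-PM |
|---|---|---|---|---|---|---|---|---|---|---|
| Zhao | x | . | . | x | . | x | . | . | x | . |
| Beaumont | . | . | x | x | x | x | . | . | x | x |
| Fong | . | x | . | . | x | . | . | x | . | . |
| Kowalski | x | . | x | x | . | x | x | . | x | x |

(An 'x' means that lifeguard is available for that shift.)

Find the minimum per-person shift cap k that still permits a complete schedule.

With 4 lifeguards and 11 worker-slots to fill, someone must work at least ⌈11/4⌉ = 3 shifts, so k ≥ 3.
k = 3 works: Wed-AM→Zhao, Wed-PM→Fong, Thu-AM→Beaumont, Thu-PM→Zhao, Fri-AM→Beaumont, Fri-PM→Zhao, Sat-AM→Kowalski, Sat-PM→Fong, Sun-AM→Kowalski, Sun-PM→Beaumont+Kowalski.
Loads: Zhao 3, Beaumont 3, Fong 2, Kowalski 3 — all ≤ 3.

3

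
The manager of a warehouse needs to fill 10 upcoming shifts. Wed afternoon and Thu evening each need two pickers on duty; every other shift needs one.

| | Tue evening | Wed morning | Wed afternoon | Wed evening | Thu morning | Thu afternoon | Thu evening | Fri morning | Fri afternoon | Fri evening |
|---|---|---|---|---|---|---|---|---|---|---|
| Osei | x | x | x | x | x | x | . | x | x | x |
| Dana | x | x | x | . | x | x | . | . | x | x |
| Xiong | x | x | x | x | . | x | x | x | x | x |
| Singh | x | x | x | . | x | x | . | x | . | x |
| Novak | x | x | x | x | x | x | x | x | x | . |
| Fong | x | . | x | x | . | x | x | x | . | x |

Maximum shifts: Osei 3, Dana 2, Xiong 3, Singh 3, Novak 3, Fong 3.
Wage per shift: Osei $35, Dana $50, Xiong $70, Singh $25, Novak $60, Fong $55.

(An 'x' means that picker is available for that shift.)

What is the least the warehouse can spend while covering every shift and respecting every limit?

$505

Picking the cheapest available picker for each shift independently would cost $395, but that ignores the shift limits.
An optimal schedule: Tue evening→Dana, Wed morning→Singh, Wed afternoon→Dana+Fong, Wed evening→Osei, Thu morning→Singh, Thu afternoon→Fong, Thu evening→Fong+Novak, Fri morning→Singh, Fri afternoon→Osei, Fri evening→Osei.
Total: 50 + 25 + 50 + 55 + 35 + 25 + 55 + 55 + 60 + 25 + 35 + 35 = $505.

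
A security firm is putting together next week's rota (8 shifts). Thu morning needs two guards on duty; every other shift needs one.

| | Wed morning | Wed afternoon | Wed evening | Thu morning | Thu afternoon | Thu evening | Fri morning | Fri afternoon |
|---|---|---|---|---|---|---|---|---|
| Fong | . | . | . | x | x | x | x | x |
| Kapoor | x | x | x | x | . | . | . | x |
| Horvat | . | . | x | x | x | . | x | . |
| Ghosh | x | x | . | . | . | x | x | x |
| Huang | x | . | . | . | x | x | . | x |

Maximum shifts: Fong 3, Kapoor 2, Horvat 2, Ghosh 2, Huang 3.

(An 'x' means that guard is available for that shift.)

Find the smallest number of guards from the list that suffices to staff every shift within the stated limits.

4

9 slots to fill and no one can take more than 3, so at least ⌈9/3⌉ = 3 guards are needed.
Any 3 guards together have capacity at most 3+3+2 = 8 < 9 slots, so 3 can never suffice.
Fong, Kapoor, Horvat, and Ghosh alone can cover everything: Wed morning→Kapoor, Wed afternoon→Kapoor, Wed evening→Horvat, Thu morning→Fong+Horvat, Thu afternoon→Fong, Thu evening→Fong, Fri morning→Ghosh, Fri afternoon→Ghosh.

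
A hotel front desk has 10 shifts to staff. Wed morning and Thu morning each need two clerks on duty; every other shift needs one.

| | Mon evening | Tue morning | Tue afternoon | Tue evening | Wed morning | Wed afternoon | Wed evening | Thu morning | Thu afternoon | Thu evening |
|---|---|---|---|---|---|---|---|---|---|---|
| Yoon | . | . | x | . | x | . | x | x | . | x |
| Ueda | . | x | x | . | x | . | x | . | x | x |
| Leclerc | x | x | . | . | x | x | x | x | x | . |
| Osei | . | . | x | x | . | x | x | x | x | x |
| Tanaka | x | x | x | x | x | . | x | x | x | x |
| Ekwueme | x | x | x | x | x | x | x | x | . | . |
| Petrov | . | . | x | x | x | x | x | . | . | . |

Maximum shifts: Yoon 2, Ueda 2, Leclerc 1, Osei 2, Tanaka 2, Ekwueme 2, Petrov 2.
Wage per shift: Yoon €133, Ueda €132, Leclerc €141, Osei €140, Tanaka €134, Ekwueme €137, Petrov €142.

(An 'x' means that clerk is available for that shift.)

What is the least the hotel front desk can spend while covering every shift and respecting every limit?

€1635

Picking the cheapest available clerk for each shift independently would cost €1597, but that ignores the shift limits.
An optimal schedule: Mon evening→Leclerc, Tue morning→Ueda, Tue afternoon→Yoon, Tue evening→Osei, Wed morning→Ekwueme+Petrov, Wed afternoon→Osei, Wed evening→Tanaka, Thu morning→Tanaka+Ekwueme, Thu afternoon→Ueda, Thu evening→Yoon.
Total: 141 + 132 + 133 + 140 + 137 + 142 + 140 + 134 + 134 + 137 + 132 + 133 = €1635.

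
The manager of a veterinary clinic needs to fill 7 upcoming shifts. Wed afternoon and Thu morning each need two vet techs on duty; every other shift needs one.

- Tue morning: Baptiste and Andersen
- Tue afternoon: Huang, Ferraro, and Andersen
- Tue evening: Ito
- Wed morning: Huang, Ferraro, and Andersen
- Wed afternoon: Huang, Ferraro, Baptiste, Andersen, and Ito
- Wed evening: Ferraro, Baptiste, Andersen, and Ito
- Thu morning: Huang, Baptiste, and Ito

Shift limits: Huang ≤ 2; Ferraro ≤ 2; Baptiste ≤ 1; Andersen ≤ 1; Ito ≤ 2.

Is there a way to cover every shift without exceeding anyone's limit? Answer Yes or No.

Total capacity is 2+2+1+1+2 = 8 but 9 worker-slots are needed — infeasible.

No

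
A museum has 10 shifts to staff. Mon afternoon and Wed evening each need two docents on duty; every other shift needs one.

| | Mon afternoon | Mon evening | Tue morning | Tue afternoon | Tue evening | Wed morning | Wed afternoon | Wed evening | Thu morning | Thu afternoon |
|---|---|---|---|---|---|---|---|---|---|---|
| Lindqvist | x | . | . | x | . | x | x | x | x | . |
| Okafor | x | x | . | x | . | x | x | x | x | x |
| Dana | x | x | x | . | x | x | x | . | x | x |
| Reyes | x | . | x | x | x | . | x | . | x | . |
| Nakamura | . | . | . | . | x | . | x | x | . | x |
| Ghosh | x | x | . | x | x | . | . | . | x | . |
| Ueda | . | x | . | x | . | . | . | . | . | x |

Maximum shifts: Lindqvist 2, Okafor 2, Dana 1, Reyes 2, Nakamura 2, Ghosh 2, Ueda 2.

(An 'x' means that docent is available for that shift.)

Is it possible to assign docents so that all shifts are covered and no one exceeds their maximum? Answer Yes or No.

One valid schedule: Mon afternoon→Reyes+Ghosh, Mon evening→Okafor, Tue morning→Dana, Tue afternoon→Ueda, Tue evening→Reyes, Wed morning→Lindqvist, Wed afternoon→Nakamura, Wed evening→Lindqvist+Okafor, Thu morning→Ghosh, Thu afternoon→Nakamura.
Loads: Lindqvist 2/2, Okafor 2/2, Dana 1/1, Reyes 2/2, Nakamura 2/2, Ghosh 2/2, Ueda 1/2 — all within limits.

Yes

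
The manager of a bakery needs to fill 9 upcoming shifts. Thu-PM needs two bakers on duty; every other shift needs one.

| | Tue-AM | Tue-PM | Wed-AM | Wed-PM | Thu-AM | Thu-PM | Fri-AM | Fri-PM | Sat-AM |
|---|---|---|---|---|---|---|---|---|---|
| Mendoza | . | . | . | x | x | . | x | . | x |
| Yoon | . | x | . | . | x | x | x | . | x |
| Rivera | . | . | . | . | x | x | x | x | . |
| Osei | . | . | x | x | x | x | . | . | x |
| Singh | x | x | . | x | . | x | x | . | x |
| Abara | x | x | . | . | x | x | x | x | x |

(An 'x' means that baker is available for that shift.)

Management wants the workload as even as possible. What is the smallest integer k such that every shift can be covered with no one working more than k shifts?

2

With 6 bakers and 10 worker-slots to fill, someone must work at least ⌈10/6⌉ = 2 shifts, so k ≥ 2.
k = 2 works: Tue-AM→Singh, Tue-PM→Yoon, Wed-AM→Osei, Wed-PM→Mendoza, Thu-AM→Mendoza, Thu-PM→Rivera+Singh, Fri-AM→Yoon, Fri-PM→Rivera, Sat-AM→Osei.
Loads: Mendoza 2, Yoon 2, Rivera 2, Osei 2, Singh 2, Abara 0 — all ≤ 2.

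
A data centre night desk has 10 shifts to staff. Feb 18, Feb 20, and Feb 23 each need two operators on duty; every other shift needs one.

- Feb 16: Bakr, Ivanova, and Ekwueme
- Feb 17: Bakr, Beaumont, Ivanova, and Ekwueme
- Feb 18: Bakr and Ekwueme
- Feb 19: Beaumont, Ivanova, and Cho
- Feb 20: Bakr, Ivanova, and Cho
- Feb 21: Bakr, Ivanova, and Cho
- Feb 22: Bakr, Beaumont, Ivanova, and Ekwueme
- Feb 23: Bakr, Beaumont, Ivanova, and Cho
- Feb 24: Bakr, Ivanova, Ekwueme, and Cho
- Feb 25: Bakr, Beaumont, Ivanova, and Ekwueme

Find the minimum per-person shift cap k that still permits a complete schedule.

With 5 operators and 13 worker-slots to fill, someone must work at least ⌈13/5⌉ = 3 shifts, so k ≥ 3.
k = 3 works: Feb 16→Bakr, Feb 17→Beaumont, Feb 18→Bakr+Ekwueme, Feb 19→Beaumont, Feb 20→Bakr+Ivanova, Feb 21→Ivanova, Feb 22→Beaumont, Feb 23→Ivanova+Cho, Feb 24→Ekwueme, Feb 25→Ekwueme.
Loads: Bakr 3, Beaumont 3, Ivanova 3, Ekwueme 3, Cho 1 — all ≤ 3.

3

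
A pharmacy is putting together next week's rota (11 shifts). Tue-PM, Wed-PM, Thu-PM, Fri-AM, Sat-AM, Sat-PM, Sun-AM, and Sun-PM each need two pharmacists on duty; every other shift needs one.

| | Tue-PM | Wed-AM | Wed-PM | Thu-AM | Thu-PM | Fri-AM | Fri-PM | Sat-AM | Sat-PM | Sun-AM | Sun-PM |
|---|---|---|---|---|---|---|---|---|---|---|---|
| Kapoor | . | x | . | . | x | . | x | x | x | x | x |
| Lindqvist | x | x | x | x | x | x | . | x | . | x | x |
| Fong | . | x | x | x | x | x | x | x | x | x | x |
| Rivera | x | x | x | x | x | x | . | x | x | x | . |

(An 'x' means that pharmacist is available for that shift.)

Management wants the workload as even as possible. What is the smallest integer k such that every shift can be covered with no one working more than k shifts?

With 4 pharmacists and 19 worker-slots to fill, someone must work at least ⌈19/4⌉ = 5 shifts, so k ≥ 5.
k = 5 works: Tue-PM→Lindqvist+Rivera, Wed-AM→Kapoor, Wed-PM→Lindqvist+Fong, Thu-AM→Lindqvist, Thu-PM→Kapoor+Rivera, Fri-AM→Lindqvist+Fong, Fri-PM→Kapoor, Sat-AM→Fong+Rivera, Sat-PM→Kapoor+Fong, Sun-AM→Fong+Rivera, Sun-PM→Kapoor+Lindqvist.
Loads: Kapoor 5, Lindqvist 5, Fong 5, Rivera 4 — all ≤ 5.

5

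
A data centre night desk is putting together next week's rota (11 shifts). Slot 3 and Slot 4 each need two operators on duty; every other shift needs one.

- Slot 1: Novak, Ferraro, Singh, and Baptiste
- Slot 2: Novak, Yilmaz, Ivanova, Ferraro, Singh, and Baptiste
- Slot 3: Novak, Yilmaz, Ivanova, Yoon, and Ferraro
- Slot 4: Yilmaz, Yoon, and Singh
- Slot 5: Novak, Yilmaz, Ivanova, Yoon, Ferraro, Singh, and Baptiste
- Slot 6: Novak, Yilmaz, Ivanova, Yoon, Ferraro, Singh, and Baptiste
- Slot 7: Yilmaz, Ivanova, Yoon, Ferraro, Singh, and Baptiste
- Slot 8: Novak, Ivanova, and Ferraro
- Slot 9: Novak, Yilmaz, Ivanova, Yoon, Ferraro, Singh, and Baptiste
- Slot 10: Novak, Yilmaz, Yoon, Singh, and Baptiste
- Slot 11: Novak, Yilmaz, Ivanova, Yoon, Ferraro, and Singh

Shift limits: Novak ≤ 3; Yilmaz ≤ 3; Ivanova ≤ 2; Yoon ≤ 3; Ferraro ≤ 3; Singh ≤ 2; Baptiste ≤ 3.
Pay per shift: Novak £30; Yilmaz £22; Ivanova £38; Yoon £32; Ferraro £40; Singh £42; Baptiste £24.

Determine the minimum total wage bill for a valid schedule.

£362

Picking the cheapest available operator for each shift independently would cost £314, but that ignores the shift limits.
An optimal schedule: Slot 1→Baptiste, Slot 2→Yilmaz, Slot 3→Yoon+Ivanova, Slot 4→Yilmaz+Yoon, Slot 5→Baptiste, Slot 6→Novak, Slot 7→Baptiste, Slot 8→Novak, Slot 9→Yoon, Slot 10→Yilmaz, Slot 11→Novak.
Total: 24 + 22 + 32 + 38 + 22 + 32 + 24 + 30 + 24 + 30 + 32 + 22 + 30 = £362.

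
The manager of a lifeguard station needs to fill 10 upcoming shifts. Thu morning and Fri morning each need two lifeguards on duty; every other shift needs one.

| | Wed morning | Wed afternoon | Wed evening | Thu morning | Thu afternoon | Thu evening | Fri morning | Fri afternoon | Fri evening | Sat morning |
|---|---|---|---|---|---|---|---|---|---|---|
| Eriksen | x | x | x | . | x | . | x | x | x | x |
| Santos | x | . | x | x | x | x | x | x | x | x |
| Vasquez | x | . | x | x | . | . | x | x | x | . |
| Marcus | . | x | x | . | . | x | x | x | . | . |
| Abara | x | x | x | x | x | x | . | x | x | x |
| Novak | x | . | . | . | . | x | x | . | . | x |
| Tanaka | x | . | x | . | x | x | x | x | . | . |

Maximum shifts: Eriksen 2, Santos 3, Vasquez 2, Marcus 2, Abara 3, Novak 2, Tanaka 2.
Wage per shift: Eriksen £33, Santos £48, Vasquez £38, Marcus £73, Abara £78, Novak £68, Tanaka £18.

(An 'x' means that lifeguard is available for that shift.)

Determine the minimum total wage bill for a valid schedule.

Picking the cheapest available lifeguard for each shift independently would cost £326, but that ignores the shift limits.
An optimal schedule: Wed morning→Novak, Wed afternoon→Eriksen, Wed evening→Vasquez, Thu morning→Vasquez+Santos, Thu afternoon→Tanaka, Thu evening→Tanaka, Fri morning→Novak+Marcus, Fri afternoon→Santos, Fri evening→Eriksen, Sat morning→Santos.
Total: 68 + 33 + 38 + 38 + 48 + 18 + 18 + 68 + 73 + 48 + 33 + 48 = £531.

£531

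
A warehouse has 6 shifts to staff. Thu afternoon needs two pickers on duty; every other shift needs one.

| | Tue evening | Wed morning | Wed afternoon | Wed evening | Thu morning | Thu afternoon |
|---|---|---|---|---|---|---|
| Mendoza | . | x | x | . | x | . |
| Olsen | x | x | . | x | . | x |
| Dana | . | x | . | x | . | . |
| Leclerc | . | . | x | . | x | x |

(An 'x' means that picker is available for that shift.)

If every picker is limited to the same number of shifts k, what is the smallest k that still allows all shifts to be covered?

2

With 4 pickers and 7 worker-slots to fill, someone must work at least ⌈7/4⌉ = 2 shifts, so k ≥ 2.
k = 2 works: Tue evening→Olsen, Wed morning→Dana, Wed afternoon→Mendoza, Wed evening→Dana, Thu morning→Mendoza, Thu afternoon→Olsen+Leclerc.
Loads: Mendoza 2, Olsen 2, Dana 2, Leclerc 1 — all ≤ 2.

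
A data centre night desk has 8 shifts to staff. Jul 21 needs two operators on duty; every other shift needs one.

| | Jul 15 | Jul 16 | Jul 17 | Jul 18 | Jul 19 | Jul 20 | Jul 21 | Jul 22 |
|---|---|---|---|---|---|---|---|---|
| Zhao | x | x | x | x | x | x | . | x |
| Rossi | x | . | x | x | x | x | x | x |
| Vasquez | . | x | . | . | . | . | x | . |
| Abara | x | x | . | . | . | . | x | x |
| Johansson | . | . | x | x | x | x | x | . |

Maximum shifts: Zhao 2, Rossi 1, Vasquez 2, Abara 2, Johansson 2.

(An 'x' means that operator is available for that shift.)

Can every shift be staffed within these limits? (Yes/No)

One valid schedule: Jul 15→Zhao, Jul 16→Vasquez, Jul 17→Zhao, Jul 18→Rossi, Jul 19→Johansson, Jul 20→Johansson, Jul 21→Vasquez+Abara, Jul 22→Abara.
Loads: Zhao 2/2, Rossi 1/1, Vasquez 2/2, Abara 2/2, Johansson 2/2 — all within limits.

Yes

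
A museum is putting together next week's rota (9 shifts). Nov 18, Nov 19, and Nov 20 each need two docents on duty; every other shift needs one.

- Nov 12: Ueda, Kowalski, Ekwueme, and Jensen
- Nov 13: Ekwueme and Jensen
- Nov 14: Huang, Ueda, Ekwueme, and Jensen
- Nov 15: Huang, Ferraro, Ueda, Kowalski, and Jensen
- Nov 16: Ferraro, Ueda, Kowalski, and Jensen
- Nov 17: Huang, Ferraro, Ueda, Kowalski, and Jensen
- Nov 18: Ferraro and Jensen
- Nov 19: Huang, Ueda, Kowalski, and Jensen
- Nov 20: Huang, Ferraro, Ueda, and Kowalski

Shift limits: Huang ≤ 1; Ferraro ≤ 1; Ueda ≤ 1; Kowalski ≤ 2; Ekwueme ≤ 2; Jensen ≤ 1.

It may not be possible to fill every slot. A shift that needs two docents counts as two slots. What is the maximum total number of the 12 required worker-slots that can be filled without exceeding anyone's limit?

8

Total capacity across all docents is 1+1+1+2+2+1 = 8, and 12 slots are needed, so at most 8 can be filled.
An assignment achieving 8: Nov 12→Ueda, Nov 13→Ekwueme, Nov 14→Ekwueme, Nov 16→Kowalski, Nov 18→Ferraro+Jensen, Nov 19→Huang+Kowalski.
Loads: Huang 1/1, Ferraro 1/1, Ueda 1/1, Kowalski 2/2, Ekwueme 2/2, Jensen 1/1.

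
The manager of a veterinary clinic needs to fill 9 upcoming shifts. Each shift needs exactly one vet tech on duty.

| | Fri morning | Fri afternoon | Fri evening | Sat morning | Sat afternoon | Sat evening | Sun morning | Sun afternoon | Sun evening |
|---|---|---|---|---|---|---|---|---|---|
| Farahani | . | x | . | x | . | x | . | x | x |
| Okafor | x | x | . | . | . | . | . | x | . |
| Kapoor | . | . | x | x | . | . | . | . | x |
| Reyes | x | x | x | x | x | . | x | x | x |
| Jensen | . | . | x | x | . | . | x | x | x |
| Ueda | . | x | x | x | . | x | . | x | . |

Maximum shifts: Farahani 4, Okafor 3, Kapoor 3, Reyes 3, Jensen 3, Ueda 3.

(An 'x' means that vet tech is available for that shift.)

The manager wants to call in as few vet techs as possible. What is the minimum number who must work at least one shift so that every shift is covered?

9 slots to fill and no one can take more than 4, so at least ⌈9/4⌉ = 3 vet techs are needed.
Farahani, Okafor, and Reyes alone can cover everything: Fri morning→Okafor, Fri afternoon→Farahani, Fri evening→Reyes, Sat morning→Farahani, Sat afternoon→Reyes, Sat evening→Farahani, Sun morning→Reyes, Sun afternoon→Okafor, Sun evening→Farahani.

3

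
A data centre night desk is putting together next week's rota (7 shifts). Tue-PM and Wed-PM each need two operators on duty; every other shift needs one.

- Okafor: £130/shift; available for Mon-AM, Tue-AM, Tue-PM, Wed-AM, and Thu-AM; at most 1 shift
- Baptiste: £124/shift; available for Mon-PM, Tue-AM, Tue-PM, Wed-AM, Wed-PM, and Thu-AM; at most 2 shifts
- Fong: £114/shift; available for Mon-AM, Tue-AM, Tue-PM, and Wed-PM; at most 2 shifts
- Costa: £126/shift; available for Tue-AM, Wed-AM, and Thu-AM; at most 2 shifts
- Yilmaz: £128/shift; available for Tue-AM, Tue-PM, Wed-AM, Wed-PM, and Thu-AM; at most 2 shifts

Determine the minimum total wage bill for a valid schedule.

£1114

Mon-PM can only be covered by Baptiste, so that assignment is forced.
Picking the cheapest available operator for each shift independently would cost £1076, but that ignores the shift limits.
An optimal schedule: Mon-AM→Okafor, Mon-PM→Baptiste, Tue-AM→Yilmaz, Tue-PM→Fong+Yilmaz, Wed-AM→Costa, Wed-PM→Baptiste+Fong, Thu-AM→Costa.
Total: 130 + 124 + 128 + 114 + 128 + 126 + 124 + 114 + 126 = £1114.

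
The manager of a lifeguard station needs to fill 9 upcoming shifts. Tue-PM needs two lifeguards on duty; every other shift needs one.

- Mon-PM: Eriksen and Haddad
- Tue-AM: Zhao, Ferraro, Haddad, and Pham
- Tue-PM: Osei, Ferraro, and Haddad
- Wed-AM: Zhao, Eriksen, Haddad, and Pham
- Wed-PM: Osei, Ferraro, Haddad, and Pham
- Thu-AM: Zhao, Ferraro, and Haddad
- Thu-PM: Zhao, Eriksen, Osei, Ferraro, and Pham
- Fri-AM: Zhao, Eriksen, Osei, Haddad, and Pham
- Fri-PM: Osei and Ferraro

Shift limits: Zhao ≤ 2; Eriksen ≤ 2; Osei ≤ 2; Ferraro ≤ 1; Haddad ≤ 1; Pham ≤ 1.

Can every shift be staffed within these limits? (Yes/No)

No

Total capacity is 2+2+2+1+1+1 = 9 but 10 worker-slots are needed — infeasible.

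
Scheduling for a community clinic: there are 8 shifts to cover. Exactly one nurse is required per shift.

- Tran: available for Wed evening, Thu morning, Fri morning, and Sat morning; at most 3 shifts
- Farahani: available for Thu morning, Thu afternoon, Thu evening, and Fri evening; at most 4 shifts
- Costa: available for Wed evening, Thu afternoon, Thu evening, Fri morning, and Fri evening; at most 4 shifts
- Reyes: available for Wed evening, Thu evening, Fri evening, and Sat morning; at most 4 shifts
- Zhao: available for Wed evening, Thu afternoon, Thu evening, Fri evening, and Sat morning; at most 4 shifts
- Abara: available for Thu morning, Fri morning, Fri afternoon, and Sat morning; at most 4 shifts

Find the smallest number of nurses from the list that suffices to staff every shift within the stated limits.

8 slots to fill and no one can take more than 4, so at least ⌈8/4⌉ = 2 nurses are needed.
Costa and Abara alone can cover everything: Wed evening→Costa, Thu morning→Abara, Thu afternoon→Costa, Thu evening→Costa, Fri morning→Abara, Fri afternoon→Abara, Fri evening→Costa, Sat morning→Abara.

2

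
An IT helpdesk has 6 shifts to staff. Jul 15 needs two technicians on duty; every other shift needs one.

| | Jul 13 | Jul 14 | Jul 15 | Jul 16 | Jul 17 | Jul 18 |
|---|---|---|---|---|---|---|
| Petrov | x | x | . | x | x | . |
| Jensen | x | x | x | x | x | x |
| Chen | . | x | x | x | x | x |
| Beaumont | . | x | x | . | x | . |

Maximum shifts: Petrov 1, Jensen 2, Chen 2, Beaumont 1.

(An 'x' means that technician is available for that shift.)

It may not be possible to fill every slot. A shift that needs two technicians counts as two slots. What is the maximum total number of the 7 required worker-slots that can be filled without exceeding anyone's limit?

6

Total capacity across all technicians is 1+2+2+1 = 6, and 7 slots are needed, so at most 6 can be filled.
An assignment achieving 6: Jul 13→Petrov, Jul 14→Beaumont, Jul 15→Jensen+Chen, Jul 16→Chen, Jul 18→Jensen.
Loads: Petrov 1/1, Jensen 2/2, Chen 2/2, Beaumont 1/1.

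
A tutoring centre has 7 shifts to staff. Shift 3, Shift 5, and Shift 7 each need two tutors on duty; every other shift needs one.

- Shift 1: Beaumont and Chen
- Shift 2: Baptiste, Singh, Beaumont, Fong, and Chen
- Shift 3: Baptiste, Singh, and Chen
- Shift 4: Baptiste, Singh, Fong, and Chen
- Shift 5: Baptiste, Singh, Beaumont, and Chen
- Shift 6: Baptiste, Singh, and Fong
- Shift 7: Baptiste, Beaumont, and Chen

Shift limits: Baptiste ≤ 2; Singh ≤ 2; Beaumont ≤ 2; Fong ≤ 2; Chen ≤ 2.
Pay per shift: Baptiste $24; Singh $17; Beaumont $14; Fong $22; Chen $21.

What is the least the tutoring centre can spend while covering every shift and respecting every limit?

Picking the cheapest available tutor for each shift independently would cost $166, but that ignores the shift limits.
An optimal schedule: Shift 1→Beaumont, Shift 2→Fong, Shift 3→Baptiste+Singh, Shift 4→Fong, Shift 5→Singh+Chen, Shift 6→Baptiste, Shift 7→Beaumont+Chen.
Total: 14 + 22 + 24 + 17 + 22 + 17 + 21 + 24 + 14 + 21 = $196.

$196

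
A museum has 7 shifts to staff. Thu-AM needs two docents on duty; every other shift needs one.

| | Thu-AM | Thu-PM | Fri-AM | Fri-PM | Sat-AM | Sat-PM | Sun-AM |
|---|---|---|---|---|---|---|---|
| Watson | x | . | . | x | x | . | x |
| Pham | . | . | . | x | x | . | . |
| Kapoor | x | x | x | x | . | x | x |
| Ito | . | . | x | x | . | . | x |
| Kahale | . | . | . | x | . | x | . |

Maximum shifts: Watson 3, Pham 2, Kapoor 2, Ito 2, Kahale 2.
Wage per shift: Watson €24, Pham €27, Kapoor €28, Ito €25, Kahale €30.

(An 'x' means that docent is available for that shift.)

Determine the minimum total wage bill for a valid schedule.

€208

Thu-AM can only be covered by Watson and Kapoor, so that assignment is forced.
Thu-PM can only be covered by Kapoor, so that assignment is forced.
Picking the cheapest available docent for each shift independently would cost €205, but that ignores the shift limits.
An optimal schedule: Thu-AM→Watson+Kapoor, Thu-PM→Kapoor, Fri-AM→Ito, Fri-PM→Ito, Sat-AM→Watson, Sat-PM→Kahale, Sun-AM→Watson.
Total: 24 + 28 + 28 + 25 + 25 + 24 + 30 + 24 = €208.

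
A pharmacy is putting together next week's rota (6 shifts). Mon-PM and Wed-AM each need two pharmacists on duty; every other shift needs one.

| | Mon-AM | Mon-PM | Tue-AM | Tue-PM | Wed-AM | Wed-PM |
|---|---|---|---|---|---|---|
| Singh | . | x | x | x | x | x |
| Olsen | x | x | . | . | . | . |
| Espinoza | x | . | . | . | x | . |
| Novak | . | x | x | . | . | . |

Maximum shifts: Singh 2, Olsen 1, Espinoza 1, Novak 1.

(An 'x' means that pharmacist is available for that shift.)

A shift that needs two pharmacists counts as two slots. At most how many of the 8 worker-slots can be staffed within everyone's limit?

Total capacity across all pharmacists is 2+1+1+1 = 5, and 8 slots are needed, so at most 5 can be filled.
An assignment achieving 5: Mon-AM→Olsen, Tue-AM→Novak, Tue-PM→Singh, Wed-AM→Espinoza, Wed-PM→Singh.
Loads: Singh 2/2, Olsen 1/1, Espinoza 1/1, Novak 1/1.

5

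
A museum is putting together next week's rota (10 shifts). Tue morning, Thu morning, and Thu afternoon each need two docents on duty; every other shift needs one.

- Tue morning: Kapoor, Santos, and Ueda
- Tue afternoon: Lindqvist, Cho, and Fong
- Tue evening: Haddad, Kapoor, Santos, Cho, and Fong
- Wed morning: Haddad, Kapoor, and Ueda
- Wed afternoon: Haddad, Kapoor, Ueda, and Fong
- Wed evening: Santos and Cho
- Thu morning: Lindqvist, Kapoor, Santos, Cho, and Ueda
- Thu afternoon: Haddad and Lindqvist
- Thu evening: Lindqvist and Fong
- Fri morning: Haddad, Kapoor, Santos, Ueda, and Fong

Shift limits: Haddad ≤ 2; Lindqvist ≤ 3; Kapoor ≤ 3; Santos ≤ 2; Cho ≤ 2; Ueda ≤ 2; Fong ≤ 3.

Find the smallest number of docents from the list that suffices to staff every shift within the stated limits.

13 slots to fill and no one can take more than 3, so at least ⌈13/3⌉ = 5 docents are needed.
Haddad, Lindqvist, Kapoor, Santos, and Fong alone can cover everything: Tue morning→Kapoor+Santos, Tue afternoon→Lindqvist, Tue evening→Fong, Wed morning→Haddad, Wed afternoon→Kapoor, Wed evening→Santos, Thu morning→Lindqvist+Kapoor, Thu afternoon→Haddad+Lindqvist, Thu evening→Fong, Fri morning→Fong.

5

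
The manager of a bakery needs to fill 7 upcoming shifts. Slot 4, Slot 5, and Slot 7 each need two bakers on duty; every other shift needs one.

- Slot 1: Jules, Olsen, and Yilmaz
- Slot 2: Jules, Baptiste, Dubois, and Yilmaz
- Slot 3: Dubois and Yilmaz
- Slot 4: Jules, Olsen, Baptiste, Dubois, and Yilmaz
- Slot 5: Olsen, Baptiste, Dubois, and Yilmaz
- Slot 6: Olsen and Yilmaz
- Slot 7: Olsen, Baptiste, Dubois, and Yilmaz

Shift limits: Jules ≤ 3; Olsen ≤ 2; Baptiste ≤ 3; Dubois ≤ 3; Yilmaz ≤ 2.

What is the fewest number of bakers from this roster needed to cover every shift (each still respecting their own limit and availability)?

4

10 slots to fill and no one can take more than 3, so at least ⌈10/3⌉ = 4 bakers are needed.
Jules, Olsen, Baptiste, and Dubois alone can cover everything: Slot 1→Jules, Slot 2→Jules, Slot 3→Dubois, Slot 4→Jules+Baptiste, Slot 5→Olsen+Baptiste, Slot 6→Olsen, Slot 7→Baptiste+Dubois.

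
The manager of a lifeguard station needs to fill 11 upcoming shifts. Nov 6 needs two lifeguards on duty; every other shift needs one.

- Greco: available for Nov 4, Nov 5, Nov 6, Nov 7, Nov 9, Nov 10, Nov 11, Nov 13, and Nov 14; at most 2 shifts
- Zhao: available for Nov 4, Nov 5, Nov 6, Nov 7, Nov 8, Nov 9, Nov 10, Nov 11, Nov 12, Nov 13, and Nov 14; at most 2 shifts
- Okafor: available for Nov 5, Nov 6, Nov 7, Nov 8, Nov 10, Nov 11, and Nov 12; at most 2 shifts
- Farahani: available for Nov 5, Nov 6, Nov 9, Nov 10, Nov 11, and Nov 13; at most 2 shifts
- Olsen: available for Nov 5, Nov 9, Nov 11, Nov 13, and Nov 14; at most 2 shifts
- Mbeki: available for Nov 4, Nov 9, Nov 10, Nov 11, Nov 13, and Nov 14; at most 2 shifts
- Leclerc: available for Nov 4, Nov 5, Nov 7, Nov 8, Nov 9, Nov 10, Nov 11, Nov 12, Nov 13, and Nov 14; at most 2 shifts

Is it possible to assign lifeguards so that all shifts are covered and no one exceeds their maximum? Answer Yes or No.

Yes

One valid schedule: Nov 4→Greco, Nov 5→Okafor, Nov 6→Okafor+Farahani, Nov 7→Greco, Nov 8→Zhao, Nov 9→Farahani, Nov 10→Mbeki, Nov 11→Mbeki, Nov 12→Zhao, Nov 13→Olsen, Nov 14→Olsen.
Loads: Greco 2/2, Zhao 2/2, Okafor 2/2, Farahani 2/2, Olsen 2/2, Mbeki 2/2, Leclerc 0/2 — all within limits.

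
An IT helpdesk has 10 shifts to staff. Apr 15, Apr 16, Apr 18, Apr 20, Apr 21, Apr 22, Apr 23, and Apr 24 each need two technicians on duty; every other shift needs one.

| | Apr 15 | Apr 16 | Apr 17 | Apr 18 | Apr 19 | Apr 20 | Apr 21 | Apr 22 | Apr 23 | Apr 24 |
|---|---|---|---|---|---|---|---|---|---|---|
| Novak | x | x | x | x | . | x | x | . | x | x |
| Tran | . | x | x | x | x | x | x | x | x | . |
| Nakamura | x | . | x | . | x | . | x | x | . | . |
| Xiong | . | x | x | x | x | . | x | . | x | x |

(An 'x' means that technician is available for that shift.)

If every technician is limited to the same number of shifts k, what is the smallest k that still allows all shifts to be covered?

With 4 technicians and 18 worker-slots to fill, someone must work at least ⌈18/4⌉ = 5 shifts, so k ≥ 5.
k = 5 works: Apr 15→Novak+Nakamura, Apr 16→Novak+Tran, Apr 17→Nakamura, Apr 18→Novak+Tran, Apr 19→Nakamura, Apr 20→Novak+Tran, Apr 21→Nakamura+Xiong, Apr 22→Tran+Nakamura, Apr 23→Tran+Xiong, Apr 24→Novak+Xiong.
Loads: Novak 5, Tran 5, Nakamura 5, Xiong 3 — all ≤ 5.

5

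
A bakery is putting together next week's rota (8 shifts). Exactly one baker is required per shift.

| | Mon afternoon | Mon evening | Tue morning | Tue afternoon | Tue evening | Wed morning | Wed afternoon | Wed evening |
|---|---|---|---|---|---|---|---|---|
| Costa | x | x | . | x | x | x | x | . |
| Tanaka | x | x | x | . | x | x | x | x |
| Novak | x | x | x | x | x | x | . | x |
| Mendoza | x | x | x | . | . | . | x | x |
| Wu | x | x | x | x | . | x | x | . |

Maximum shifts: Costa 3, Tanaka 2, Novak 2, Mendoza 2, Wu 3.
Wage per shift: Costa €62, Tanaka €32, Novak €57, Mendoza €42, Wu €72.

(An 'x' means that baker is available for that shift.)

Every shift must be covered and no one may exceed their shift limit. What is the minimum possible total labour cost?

€386

Picking the cheapest available baker for each shift independently would cost €281, but that ignores the shift limits.
An optimal schedule: Mon afternoon→Costa, Mon evening→Costa, Tue morning→Mendoza, Tue afternoon→Novak, Tue evening→Tanaka, Wed morning→Novak, Wed afternoon→Mendoza, Wed evening→Tanaka.
Total: 62 + 62 + 42 + 57 + 32 + 57 + 42 + 32 = €386.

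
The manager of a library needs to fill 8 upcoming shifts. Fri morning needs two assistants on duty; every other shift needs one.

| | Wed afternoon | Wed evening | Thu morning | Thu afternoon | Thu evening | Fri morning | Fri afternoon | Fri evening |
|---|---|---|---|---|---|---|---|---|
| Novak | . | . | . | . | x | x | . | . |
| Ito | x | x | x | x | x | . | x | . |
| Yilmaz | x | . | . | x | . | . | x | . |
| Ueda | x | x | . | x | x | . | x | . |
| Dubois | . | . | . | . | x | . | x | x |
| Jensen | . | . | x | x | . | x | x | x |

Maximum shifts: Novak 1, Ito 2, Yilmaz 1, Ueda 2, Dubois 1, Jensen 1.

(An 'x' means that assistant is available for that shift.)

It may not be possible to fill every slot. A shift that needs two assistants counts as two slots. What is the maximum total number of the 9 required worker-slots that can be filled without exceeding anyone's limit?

8

Total capacity across all assistants is 1+2+1+2+1+1 = 8, and 9 slots are needed, so at most 8 can be filled.
An assignment achieving 8: Wed afternoon→Yilmaz, Wed evening→Ito, Thu morning→Ito, Thu afternoon→Ueda, Thu evening→Ueda, Fri morning→Novak+Jensen, Fri evening→Dubois.
Loads: Novak 1/1, Ito 2/2, Yilmaz 1/1, Ueda 2/2, Dubois 1/1, Jensen 1/1.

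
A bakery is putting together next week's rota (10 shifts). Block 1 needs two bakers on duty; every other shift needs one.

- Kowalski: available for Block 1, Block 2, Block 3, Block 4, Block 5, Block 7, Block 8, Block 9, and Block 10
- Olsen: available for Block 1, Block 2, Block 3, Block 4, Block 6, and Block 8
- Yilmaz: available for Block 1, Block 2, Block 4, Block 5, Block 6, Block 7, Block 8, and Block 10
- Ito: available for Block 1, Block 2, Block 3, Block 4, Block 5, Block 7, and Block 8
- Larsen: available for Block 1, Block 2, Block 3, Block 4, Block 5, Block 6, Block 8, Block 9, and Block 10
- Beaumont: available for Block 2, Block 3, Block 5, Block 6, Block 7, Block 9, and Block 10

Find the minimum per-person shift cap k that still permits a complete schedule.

2

With 6 bakers and 11 worker-slots to fill, someone must work at least ⌈11/6⌉ = 2 shifts, so k ≥ 2.
k = 2 works: Block 1→Ito+Larsen, Block 2→Beaumont, Block 3→Olsen, Block 4→Yilmaz, Block 5→Ito, Block 6→Olsen, Block 7→Kowalski, Block 8→Larsen, Block 9→Kowalski, Block 10→Yilmaz.
Loads: Kowalski 2, Olsen 2, Yilmaz 2, Ito 2, Larsen 2, Beaumont 1 — all ≤ 2.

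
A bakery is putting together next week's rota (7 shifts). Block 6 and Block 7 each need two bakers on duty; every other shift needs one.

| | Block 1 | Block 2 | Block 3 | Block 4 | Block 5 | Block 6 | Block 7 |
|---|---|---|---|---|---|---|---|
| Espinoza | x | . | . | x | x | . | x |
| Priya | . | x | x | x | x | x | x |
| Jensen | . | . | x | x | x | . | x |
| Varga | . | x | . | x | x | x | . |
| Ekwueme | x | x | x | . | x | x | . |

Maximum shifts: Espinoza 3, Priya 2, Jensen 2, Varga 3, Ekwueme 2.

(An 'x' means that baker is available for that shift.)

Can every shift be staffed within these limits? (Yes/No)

Yes

One valid schedule: Block 1→Espinoza, Block 2→Priya, Block 3→Priya, Block 4→Espinoza, Block 5→Jensen, Block 6→Varga+Ekwueme, Block 7→Espinoza+Jensen.
Loads: Espinoza 3/3, Priya 2/2, Jensen 2/2, Varga 1/3, Ekwueme 1/2 — all within limits.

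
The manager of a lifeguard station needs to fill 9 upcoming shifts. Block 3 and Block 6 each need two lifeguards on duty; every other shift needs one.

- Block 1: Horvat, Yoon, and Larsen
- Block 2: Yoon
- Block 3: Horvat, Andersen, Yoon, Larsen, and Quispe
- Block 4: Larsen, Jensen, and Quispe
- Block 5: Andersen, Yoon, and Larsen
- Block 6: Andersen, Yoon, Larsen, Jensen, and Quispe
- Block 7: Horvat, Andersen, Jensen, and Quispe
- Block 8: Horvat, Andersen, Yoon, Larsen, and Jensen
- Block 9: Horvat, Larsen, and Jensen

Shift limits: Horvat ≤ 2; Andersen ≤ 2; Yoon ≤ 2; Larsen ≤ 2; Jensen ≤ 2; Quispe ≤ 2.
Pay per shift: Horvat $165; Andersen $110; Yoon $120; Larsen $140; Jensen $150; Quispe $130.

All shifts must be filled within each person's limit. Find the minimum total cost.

Block 2 can only be covered by Yoon, so that assignment is forced.
Picking the cheapest available lifeguard for each shift independently would cost $1300, but that ignores the shift limits.
An optimal schedule: Block 1→Yoon, Block 2→Yoon, Block 3→Quispe+Horvat, Block 4→Quispe, Block 5→Andersen, Block 6→Larsen+Jensen, Block 7→Andersen, Block 8→Jensen, Block 9→Larsen.
Total: 120 + 120 + 130 + 165 + 130 + 110 + 140 + 150 + 110 + 150 + 140 = $1465.

$1465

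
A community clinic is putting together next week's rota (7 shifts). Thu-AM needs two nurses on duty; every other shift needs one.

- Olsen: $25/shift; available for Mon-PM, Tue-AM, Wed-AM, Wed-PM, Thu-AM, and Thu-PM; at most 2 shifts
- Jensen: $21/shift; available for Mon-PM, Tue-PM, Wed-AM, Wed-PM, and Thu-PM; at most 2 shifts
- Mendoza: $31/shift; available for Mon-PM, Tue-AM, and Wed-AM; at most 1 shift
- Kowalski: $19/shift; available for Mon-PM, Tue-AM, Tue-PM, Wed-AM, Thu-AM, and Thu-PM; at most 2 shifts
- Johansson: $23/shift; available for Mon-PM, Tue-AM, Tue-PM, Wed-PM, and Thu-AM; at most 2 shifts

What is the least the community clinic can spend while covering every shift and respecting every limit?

$176

Picking the cheapest available nurse for each shift independently would cost $158, but that ignores the shift limits.
An optimal schedule: Mon-PM→Olsen, Tue-AM→Johansson, Tue-PM→Kowalski, Wed-AM→Olsen, Wed-PM→Jensen, Thu-AM→Kowalski+Johansson, Thu-PM→Jensen.
Total: 25 + 23 + 19 + 25 + 21 + 19 + 23 + 21 = $176.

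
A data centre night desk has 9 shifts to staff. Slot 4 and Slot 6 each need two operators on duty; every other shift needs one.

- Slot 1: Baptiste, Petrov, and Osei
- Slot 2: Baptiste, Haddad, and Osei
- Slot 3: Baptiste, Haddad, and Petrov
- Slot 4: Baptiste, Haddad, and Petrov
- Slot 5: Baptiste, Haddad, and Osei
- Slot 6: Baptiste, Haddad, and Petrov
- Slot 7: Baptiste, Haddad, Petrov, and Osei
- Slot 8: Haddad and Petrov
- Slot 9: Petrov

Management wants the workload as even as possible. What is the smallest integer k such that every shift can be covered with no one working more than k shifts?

3

With 4 operators and 11 worker-slots to fill, someone must work at least ⌈11/4⌉ = 3 shifts, so k ≥ 3.
k = 3 works: Slot 1→Baptiste, Slot 2→Baptiste, Slot 3→Baptiste, Slot 4→Haddad+Petrov, Slot 5→Osei, Slot 6→Haddad+Petrov, Slot 7→Osei, Slot 8→Haddad, Slot 9→Petrov.
Loads: Baptiste 3, Haddad 3, Petrov 3, Osei 2 — all ≤ 3.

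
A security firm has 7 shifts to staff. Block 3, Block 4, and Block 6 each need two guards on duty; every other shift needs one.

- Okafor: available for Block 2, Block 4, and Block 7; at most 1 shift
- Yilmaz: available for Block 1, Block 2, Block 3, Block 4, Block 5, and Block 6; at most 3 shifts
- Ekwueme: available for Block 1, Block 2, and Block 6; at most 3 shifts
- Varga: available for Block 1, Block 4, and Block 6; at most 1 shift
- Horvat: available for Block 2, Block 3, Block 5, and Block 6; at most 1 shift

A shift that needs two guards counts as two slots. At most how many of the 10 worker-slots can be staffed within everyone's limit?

9

Total capacity across all guards is 1+3+3+1+1 = 9, and 10 slots are needed, so at most 9 can be filled.
An assignment achieving 9: Block 1→Ekwueme, Block 2→Ekwueme, Block 3→Yilmaz+Horvat, Block 4→Yilmaz+Varga, Block 5→Yilmaz, Block 6→Ekwueme, Block 7→Okafor.
Loads: Okafor 1/1, Yilmaz 3/3, Ekwueme 3/3, Varga 1/1, Horvat 1/1.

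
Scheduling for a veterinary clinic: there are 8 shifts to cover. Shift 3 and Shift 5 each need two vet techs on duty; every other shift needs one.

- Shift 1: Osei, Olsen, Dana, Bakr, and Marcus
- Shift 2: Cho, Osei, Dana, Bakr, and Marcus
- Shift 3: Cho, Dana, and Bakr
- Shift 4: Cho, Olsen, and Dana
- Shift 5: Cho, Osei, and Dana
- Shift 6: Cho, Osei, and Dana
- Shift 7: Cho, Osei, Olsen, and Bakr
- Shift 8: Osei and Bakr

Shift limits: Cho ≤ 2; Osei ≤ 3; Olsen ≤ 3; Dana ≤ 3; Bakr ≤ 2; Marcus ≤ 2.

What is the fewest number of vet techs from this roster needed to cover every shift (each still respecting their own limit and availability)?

4

10 slots to fill and no one can take more than 3, so at least ⌈10/3⌉ = 4 vet techs are needed.
Cho, Osei, Olsen, and Dana alone can cover everything: Shift 1→Osei, Shift 2→Cho, Shift 3→Cho+Dana, Shift 4→Olsen, Shift 5→Osei+Dana, Shift 6→Dana, Shift 7→Olsen, Shift 8→Osei.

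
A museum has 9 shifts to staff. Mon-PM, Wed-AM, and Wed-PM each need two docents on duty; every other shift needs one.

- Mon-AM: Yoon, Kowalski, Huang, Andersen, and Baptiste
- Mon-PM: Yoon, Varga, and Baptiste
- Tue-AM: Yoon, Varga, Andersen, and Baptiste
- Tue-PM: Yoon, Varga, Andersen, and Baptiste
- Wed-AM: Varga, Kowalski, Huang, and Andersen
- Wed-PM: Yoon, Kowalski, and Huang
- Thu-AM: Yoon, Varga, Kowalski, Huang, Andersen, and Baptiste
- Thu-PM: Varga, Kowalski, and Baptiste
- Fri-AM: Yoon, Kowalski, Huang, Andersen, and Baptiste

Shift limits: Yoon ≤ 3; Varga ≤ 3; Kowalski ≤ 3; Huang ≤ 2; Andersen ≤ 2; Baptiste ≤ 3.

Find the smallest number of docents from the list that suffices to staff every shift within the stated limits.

12 slots to fill and no one can take more than 3, so at least ⌈12/3⌉ = 4 docents are needed.
Yoon, Varga, Kowalski, and Baptiste alone can cover everything: Mon-AM→Yoon, Mon-PM→Yoon+Varga, Tue-AM→Varga, Tue-PM→Baptiste, Wed-AM→Varga+Kowalski, Wed-PM→Yoon+Kowalski, Thu-AM→Baptiste, Thu-PM→Kowalski, Fri-AM→Baptiste.

4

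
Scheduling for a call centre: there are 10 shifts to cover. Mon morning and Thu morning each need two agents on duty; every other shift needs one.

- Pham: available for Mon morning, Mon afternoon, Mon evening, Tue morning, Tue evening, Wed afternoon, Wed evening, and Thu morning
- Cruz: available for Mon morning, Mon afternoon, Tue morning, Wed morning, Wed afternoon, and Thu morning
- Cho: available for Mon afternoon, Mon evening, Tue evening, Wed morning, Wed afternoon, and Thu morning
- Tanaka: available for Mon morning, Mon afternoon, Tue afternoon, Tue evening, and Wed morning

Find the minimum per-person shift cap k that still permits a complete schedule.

With 4 agents and 12 worker-slots to fill, someone must work at least ⌈12/4⌉ = 3 shifts, so k ≥ 3.
k = 3 works: Mon morning→Cruz+Tanaka, Mon afternoon→Tanaka, Mon evening→Pham, Tue morning→Pham, Tue afternoon→Tanaka, Tue evening→Cho, Wed morning→Cruz, Wed afternoon→Cho, Wed evening→Pham, Thu morning→Cruz+Cho.
Loads: Pham 3, Cruz 3, Cho 3, Tanaka 3 — all ≤ 3.

3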